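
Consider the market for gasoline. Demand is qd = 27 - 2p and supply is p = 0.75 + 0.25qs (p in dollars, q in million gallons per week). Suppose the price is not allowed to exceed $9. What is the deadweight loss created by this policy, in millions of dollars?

0

Rearranging supply gives qs = 4p - 3. Equilibrium: 27 - 2p = 4p - 3, so 30 = 6p and p* = 5, q* = 17.
Since 9 is above p* = 5, the ceiling does not bind and the free-market outcome prevails.
Since the control does not bind, no trades are prevented and deadweight loss is zero.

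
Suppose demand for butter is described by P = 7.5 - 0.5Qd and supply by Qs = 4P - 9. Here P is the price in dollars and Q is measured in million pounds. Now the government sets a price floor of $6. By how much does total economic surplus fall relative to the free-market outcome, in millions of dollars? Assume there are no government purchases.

6

Rearranging demand gives Qd = 15 - 2P. In a free market, 15 - 2P = 4P - 9 gives the equilibrium P* = 4, Q* = 7.
Since 6 > 4, the floor is binding.
At P = 6: Qd = 15 - 2·6 = 3 and Qs = 4·6 - 9 = 15.
Quantity traded falls to 3. At Q = 3 the demand price is (15 - 3)/2 = 6 and the supply price is (9 + 3)/4 = 3.
Deadweight loss = ½ · (6 - 3) · (7 - 3) = ½ · 3 · 4 = 6.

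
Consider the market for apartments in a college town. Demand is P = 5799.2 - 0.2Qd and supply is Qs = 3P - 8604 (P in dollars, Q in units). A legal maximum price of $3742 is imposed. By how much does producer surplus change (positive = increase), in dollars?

Rearranging demand gives Qd = 28996 - 5P. Equilibrium: 28996 - 5P = 3P - 8604, so 37600 = 8P and P* = 4700, Q* = 5496.
Since 3742 < 4700, the ceiling is binding.
At P = 3742: Qd = 28996 - 5·3742 = 10286 and Qs = 3·3742 - 8604 = 2622.
Producer surplus without the control is ½ · (4700 - 2868) · 5496 = 5034336.
With the ceiling, producers sell 2622 units at 3742, so PS = ½ · (3742 - 2868) · 2622 = 1145814.
Change in producer surplus = 1145814 - 5034336 = -3888522.

-3888522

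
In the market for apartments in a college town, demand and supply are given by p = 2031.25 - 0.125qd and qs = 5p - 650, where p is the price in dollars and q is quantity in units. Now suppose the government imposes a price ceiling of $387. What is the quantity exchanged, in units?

1285

Rearranging demand gives qd = 16250 - 8p. Without the control the market clears where 16250 - 8p = 5p - 650, i.e. p* = 1300 and q* = 5850.
The ceiling of 387 is below the equilibrium price 1300, so it binds.
At p = 387: qd = 16250 - 8·387 = 13154 and qs = 5·387 - 650 = 1285.
The quantity actually transacted is the short side, supply: 1285.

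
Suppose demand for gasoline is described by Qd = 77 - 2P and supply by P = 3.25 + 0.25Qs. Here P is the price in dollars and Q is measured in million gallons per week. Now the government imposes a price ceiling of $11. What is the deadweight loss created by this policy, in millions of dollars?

Rearranging supply gives Qs = 4P - 13. Setting quantity demanded equal to quantity supplied, 77 - 2P = 4P - 13, gives P* = 15 and Q* = 47.
The ceiling of 11 is below the equilibrium price 15, so it binds.
At P = 11: Qd = 77 - 2·11 = 55 and Qs = 4·11 - 13 = 31.
Quantity traded falls to 31. At Q = 31 the demand price is (77 - 31)/2 = 23 and the supply price is (13 + 31)/4 = 11.
Deadweight loss = ½ · (23 - 11) · (47 - 31) = ½ · 12 · 16 = 96.

96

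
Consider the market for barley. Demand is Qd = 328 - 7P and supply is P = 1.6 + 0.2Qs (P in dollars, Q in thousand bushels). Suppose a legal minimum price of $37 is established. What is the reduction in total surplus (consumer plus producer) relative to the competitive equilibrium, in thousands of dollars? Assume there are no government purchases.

680.4

Rearranging supply gives Qs = 5P - 8. Without the control the market clears where 328 - 7P = 5P - 8, i.e. P* = 28 and Q* = 132.
The floor of 37 is above the equilibrium price 28, so it binds.
At P = 37: Qd = 328 - 7·37 = 69 and Qs = 5·37 - 8 = 177.
Quantity traded falls to 69. At Q = 69 the demand price is (328 - 69)/7 = 37 and the supply price is (8 + 69)/5 = 15.4.
Deadweight loss = ½ · (37 - 15.4) · (132 - 69) = ½ · 21.6 · 63 = 680.4.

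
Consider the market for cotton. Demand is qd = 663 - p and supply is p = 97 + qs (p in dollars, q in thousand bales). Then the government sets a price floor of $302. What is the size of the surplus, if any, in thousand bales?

Rearranging supply gives qs = p - 97. Setting quantity demanded equal to quantity supplied, 663 - p = p - 97, gives p* = 380 and q* = 283.
Since 302 is below p* = 380, the floor does not bind and the free-market outcome prevails.
Since the control does not bind, there is no surplus.

0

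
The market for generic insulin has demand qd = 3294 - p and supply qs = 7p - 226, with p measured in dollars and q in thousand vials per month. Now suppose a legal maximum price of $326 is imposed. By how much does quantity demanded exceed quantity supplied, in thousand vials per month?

912

Equilibrium: 3294 - p = 7p - 226, so 3520 = 8p and p* = 440, q* = 2854.
Because the ceiling (326) lies below the market-clearing price, it is binding.
At p = 326: qd = 3294 - 326 = 2968 and qs = 7·326 - 226 = 2056.
Shortage = qd - qs = 2968 - 2056 = 912.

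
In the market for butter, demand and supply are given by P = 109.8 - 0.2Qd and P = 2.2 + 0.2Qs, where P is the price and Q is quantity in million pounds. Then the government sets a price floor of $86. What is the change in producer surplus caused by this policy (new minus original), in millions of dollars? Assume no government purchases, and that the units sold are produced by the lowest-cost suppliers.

1320

Rearranging demand gives Qd = 549 - 5P; rearranging supply gives Qs = 5P - 11. Without the control the market clears where 549 - 5P = 5P - 11, i.e. P* = 56 and Q* = 269.
The floor of 86 is above the equilibrium price 56, so it binds.
At P = 86: Qd = 549 - 5·86 = 119 and Qs = 5·86 - 11 = 419.
Producer surplus without the control is ½ · (56 - 2.2) · 269 = 7236.1.
With the floor, 119 units are sold at 86. The supply price at Q = 119 is 26, so PS = ½ · [(86 - 2.2) + (86 - 26)] · 119 = 8556.1.
Change in producer surplus = 8556.1 - 7236.1 = 1320.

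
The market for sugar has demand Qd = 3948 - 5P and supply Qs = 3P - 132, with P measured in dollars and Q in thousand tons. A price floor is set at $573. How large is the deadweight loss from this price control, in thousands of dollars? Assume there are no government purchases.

Equilibrium: 3948 - 5P = 3P - 132, so 4080 = 8P and P* = 510, Q* = 1398.
Since 573 > 510, the floor is binding.
At P = 573: Qd = 3948 - 5·573 = 1083 and Qs = 3·573 - 132 = 1587.
Quantity traded falls to 1083. At Q = 1083 the demand price is (3948 - 1083)/5 = 573 and the supply price is (132 + 1083)/3 = 405.
Deadweight loss = ½ · (573 - 405) · (1398 - 1083) = ½ · 168 · 315 = 26460.

26460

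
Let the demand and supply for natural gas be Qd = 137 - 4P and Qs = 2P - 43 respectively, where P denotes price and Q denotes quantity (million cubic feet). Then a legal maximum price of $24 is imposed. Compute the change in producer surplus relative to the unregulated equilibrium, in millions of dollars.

-66

In a free market, 137 - 4P = 2P - 43 gives the equilibrium P* = 30, Q* = 17.
Because the ceiling (24) lies below the market-clearing price, it is binding.
At P = 24: Qd = 137 - 4·24 = 41 and Qs = 2·24 - 43 = 5.
Producer surplus without the control is ½ · (30 - 21.5) · 17 = 72.25.
With the ceiling, producers sell 5 units at 24, so PS = ½ · (24 - 21.5) · 5 = 6.25.
Change in producer surplus = 6.25 - 72.25 = -66.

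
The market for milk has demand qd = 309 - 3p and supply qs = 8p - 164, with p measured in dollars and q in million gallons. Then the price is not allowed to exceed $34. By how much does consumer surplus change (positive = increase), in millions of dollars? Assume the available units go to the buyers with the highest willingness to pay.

108

In a free market, 309 - 3p = 8p - 164 gives the equilibrium p* = 43, q* = 180.
Because the ceiling (34) lies below the market-clearing price, it is binding.
At p = 34: qd = 309 - 3·34 = 207 and qs = 8·34 - 164 = 108.
Consumer surplus without the control is ½ · (103 - 43) · 180 = 5400.
With the ceiling, 108 units are sold at 34 (assume they go to the highest-value buyers). The demand price at q = 108 is 67, so CS = ½ · [(103 - 34) + (67 - 34)] · 108 = 5508.
Change in consumer surplus = 5508 - 5400 = 108.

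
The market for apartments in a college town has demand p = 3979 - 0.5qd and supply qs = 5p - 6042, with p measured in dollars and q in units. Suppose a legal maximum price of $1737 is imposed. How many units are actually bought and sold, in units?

Rearranging demand gives qd = 7958 - 2p. Setting quantity demanded equal to quantity supplied, 7958 - 2p = 5p - 6042, gives p* = 2000 and q* = 3958.
The ceiling of 1737 is below the equilibrium price 2000, so it binds.
At p = 1737: qd = 7958 - 2·1737 = 4484 and qs = 5·1737 - 6042 = 2643.
The quantity actually transacted is the short side, supply: 2643.

2643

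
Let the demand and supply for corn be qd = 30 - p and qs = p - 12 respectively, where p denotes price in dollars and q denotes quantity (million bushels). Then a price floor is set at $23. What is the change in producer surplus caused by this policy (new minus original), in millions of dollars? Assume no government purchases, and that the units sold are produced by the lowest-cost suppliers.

12

Without the control the market clears where 30 - p = p - 12, i.e. p* = 21 and q* = 9.
Since 23 > 21, the floor is binding.
At p = 23: qd = 30 - 23 = 7 and qs = 23 - 12 = 11.
Producer surplus without the control is ½ · (21 - 12) · 9 = 40.5.
With the floor, 7 units are sold at 23. The supply price at q = 7 is 19, so PS = ½ · [(23 - 12) + (23 - 19)] · 7 = 52.5.
Change in producer surplus = 52.5 - 40.5 = 12.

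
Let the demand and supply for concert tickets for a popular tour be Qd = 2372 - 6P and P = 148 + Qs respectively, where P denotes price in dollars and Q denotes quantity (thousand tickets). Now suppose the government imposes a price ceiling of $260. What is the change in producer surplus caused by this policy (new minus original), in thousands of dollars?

-16200

Rearranging supply gives Qs = P - 148. Without the control the market clears where 2372 - 6P = P - 148, i.e. P* = 360 and Q* = 212.
Because the ceiling (260) lies below the market-clearing price, it is binding.
At P = 260: Qd = 2372 - 6·260 = 812 and Qs = 260 - 148 = 112.
Producer surplus without the control is ½ · (360 - 148) · 212 = 22472.
With the ceiling, producers sell 112 units at 260, so PS = ½ · (260 - 148) · 112 = 6272.
Change in producer surplus = 6272 - 22472 = -16200.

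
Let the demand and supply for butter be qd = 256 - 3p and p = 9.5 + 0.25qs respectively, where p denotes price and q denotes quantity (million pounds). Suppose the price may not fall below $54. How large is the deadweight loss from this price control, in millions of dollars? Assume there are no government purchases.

378

Rearranging supply gives qs = 4p - 38. Without the control the market clears where 256 - 3p = 4p - 38, i.e. p* = 42 and q* = 130.
The floor of 54 is above the equilibrium price 42, so it binds.
At p = 54: qd = 256 - 3·54 = 94 and qs = 4·54 - 38 = 178.
Quantity traded falls to 94. At q = 94 the demand price is (256 - 94)/3 = 54 and the supply price is (38 + 94)/4 = 33.
Deadweight loss = ½ · (54 - 33) · (130 - 94) = ½ · 21 · 36 = 378.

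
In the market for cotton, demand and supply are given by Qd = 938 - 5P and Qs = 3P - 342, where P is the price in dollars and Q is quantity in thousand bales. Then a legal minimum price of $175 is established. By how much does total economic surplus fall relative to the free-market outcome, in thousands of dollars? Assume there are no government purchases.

1500

Equilibrium: 938 - 5P = 3P - 342, so 1280 = 8P and P* = 160, Q* = 138.
Because the floor (175) lies above the market-clearing price, it is binding.
At P = 175: Qd = 938 - 5·175 = 63 and Qs = 3·175 - 342 = 183.
Quantity traded falls to 63. At Q = 63 the demand price is (938 - 63)/5 = 175 and the supply price is (342 + 63)/3 = 135.
Deadweight loss = ½ · (175 - 135) · (138 - 63) = ½ · 40 · 75 = 1500.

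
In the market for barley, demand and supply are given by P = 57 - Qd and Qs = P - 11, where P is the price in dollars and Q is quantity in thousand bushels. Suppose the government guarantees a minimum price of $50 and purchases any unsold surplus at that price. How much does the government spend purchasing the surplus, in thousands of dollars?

1600

Rearranging demand gives Qd = 57 - P. In a free market, 57 - P = P - 11 gives the equilibrium P* = 34, Q* = 23.
The floor of 50 is above the equilibrium price 34, so it binds.
At P = 50: Qd = 57 - 50 = 7 and Qs = 50 - 11 = 39.
Surplus = Qs - Qd = 32.
Government expenditure = surplus × support price = 32 × 50 = 1600.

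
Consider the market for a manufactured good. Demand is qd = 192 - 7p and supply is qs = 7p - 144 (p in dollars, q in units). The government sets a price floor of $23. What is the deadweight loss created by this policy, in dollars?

Equilibrium: 192 - 7p = 7p - 144, so 336 = 14p and p* = 24, q* = 24.
The floor of 23 is below the equilibrium price 24, so it is not binding; the market clears at p* = 24, q* = 24.
Since the control does not bind, no trades are prevented and deadweight loss is zero.

0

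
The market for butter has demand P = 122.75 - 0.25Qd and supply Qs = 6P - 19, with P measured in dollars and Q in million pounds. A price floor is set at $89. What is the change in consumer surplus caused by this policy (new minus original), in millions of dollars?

-8018

Rearranging demand gives Qd = 491 - 4P. Equilibrium: 491 - 4P = 6P - 19, so 510 = 10P and P* = 51, Q* = 287.
Since 89 > 51, the floor is binding.
At P = 89: Qd = 491 - 4·89 = 135 and Qs = 6·89 - 19 = 515.
Consumer surplus without the control is ½ · (122.75 - 51) · 287 = 10296.125.
With the floor, consumers buy 135 units at 89, so CS = ½ · (122.75 - 89) · 135 = 2278.125.
Change in consumer surplus = 2278.125 - 10296.125 = -8018.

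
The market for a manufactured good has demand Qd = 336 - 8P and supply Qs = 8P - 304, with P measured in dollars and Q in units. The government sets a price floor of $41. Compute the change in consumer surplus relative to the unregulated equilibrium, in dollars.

-12

Equilibrium: 336 - 8P = 8P - 304, so 640 = 16P and P* = 40, Q* = 16.
The floor of 41 is above the equilibrium price 40, so it binds.
At P = 41: Qd = 336 - 8·41 = 8 and Qs = 8·41 - 304 = 24.
Consumer surplus without the control is ½ · (42 - 40) · 16 = 16.
With the floor, consumers buy 8 units at 41, so CS = ½ · (42 - 41) · 8 = 4.
Change in consumer surplus = 4 - 16 = -12.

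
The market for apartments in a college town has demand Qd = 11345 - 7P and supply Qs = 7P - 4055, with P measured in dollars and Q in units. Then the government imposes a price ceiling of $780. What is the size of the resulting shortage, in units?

Equilibrium: 11345 - 7P = 7P - 4055, so 15400 = 14P and P* = 1100, Q* = 3645.
Since 780 < 1100, the ceiling is binding.
At P = 780: Qd = 11345 - 7·780 = 5885 and Qs = 7·780 - 4055 = 1405.
Shortage = Qd - Qs = 5885 - 1405 = 4480.

4480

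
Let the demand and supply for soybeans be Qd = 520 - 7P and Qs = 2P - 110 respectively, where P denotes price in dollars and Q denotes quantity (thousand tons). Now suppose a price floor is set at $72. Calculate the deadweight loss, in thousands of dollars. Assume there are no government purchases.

Without the control the market clears where 520 - 7P = 2P - 110, i.e. P* = 70 and Q* = 30.
The floor of 72 is above the equilibrium price 70, so it binds.
At P = 72: Qd = 520 - 7·72 = 16 and Qs = 2·72 - 110 = 34.
Quantity traded falls to 16. At Q = 16 the demand price is (520 - 16)/7 = 72 and the supply price is (110 + 16)/2 = 63.
Deadweight loss = ½ · (72 - 63) · (30 - 16) = ½ · 9 · 14 = 63.

63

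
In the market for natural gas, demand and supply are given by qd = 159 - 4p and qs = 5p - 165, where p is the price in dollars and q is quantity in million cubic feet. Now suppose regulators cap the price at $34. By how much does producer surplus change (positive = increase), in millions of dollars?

-20

Without the control the market clears where 159 - 4p = 5p - 165, i.e. p* = 36 and q* = 15.
The ceiling of 34 is below the equilibrium price 36, so it binds.
At p = 34: qd = 159 - 4·34 = 23 and qs = 5·34 - 165 = 5.
Producer surplus without the control is ½ · (36 - 33) · 15 = 22.5.
With the ceiling, producers sell 5 units at 34, so PS = ½ · (34 - 33) · 5 = 2.5.
Change in producer surplus = 2.5 - 22.5 = -20.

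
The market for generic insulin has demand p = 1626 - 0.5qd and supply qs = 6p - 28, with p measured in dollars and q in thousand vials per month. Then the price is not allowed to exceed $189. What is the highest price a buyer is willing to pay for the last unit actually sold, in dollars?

1073

Rearranging demand gives qd = 3252 - 2p. In a free market, 3252 - 2p = 6p - 28 gives the equilibrium p* = 410, q* = 2432.
Because the ceiling (189) lies below the market-clearing price, it is binding.
At p = 189: qd = 3252 - 2·189 = 2874 and qs = 6·189 - 28 = 1106.
Only 1106 units reach the market. On the demand curve, the marginal buyer's willingness to pay at q = 1106 is (3252 - 1106)/2 = 1073.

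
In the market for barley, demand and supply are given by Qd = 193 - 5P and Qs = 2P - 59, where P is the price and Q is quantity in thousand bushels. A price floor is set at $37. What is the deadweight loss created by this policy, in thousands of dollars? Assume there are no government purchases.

8.75

In a free market, 193 - 5P = 2P - 59 gives the equilibrium P* = 36, Q* = 13.
The floor of 37 is above the equilibrium price 36, so it binds.
At P = 37: Qd = 193 - 5·37 = 8 and Qs = 2·37 - 59 = 15.
Quantity traded falls to 8. At Q = 8 the demand price is (193 - 8)/5 = 37 and the supply price is (59 + 8)/2 = 33.5.
Deadweight loss = ½ · (37 - 33.5) · (13 - 8) = ½ · 3.5 · 5 = 8.75.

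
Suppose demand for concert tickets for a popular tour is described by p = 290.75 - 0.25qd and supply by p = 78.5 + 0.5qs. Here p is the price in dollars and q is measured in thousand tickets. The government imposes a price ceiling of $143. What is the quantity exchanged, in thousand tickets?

Rearranging demand gives qd = 1163 - 4p; rearranging supply gives qs = 2p - 157. Without the control the market clears where 1163 - 4p = 2p - 157, i.e. p* = 220 and q* = 283.
Since 143 < 220, the ceiling is binding.
At p = 143: qd = 1163 - 4·143 = 591 and qs = 2·143 - 157 = 129.
The quantity actually transacted is the short side, supply: 129.

129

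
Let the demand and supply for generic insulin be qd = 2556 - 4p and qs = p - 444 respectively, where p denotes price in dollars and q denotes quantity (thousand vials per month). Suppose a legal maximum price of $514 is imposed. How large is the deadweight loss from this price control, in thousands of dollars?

4622.5

In a free market, 2556 - 4p = p - 444 gives the equilibrium p* = 600, q* = 156.
The ceiling of 514 is below the equilibrium price 600, so it binds.
At p = 514: qd = 2556 - 4·514 = 500 and qs = 514 - 444 = 70.
Quantity traded falls to 70. At q = 70 the demand price is (2556 - 70)/4 = 621.5 and the supply price is 444 + 70 = 514.
Deadweight loss = ½ · (621.5 - 514) · (156 - 70) = ½ · 107.5 · 86 = 4622.5.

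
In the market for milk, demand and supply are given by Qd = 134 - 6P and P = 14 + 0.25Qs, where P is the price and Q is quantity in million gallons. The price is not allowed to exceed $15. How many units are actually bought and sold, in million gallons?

Rearranging supply gives Qs = 4P - 56. Setting quantity demanded equal to quantity supplied, 134 - 6P = 4P - 56, gives P* = 19 and Q* = 20.
The ceiling of 15 is below the equilibrium price 19, so it binds.
At P = 15: Qd = 134 - 6·15 = 44 and Qs = 4·15 - 56 = 4.
The quantity actually transacted is the short side, supply: 4.

4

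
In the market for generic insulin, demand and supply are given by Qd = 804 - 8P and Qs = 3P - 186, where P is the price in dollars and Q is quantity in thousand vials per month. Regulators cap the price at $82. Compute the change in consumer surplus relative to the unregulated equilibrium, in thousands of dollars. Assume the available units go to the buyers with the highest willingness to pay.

Equilibrium: 804 - 8P = 3P - 186, so 990 = 11P and P* = 90, Q* = 84.
Since 82 < 90, the ceiling is binding.
At P = 82: Qd = 804 - 8·82 = 148 and Qs = 3·82 - 186 = 60.
Consumer surplus without the control is ½ · (100.5 - 90) · 84 = 441.
With the ceiling, 60 units are sold at 82 (assume they go to the highest-value buyers). The demand price at Q = 60 is 93, so CS = ½ · [(100.5 - 82) + (93 - 82)] · 60 = 885.
Change in consumer surplus = 885 - 441 = 444.

444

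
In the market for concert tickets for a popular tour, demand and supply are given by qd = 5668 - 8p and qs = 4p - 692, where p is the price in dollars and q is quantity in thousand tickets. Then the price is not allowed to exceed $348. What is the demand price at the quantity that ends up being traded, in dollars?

621

In a free market, 5668 - 8p = 4p - 692 gives the equilibrium p* = 530, q* = 1428.
Since 348 < 530, the ceiling is binding.
At p = 348: qd = 5668 - 8·348 = 2884 and qs = 4·348 - 692 = 700.
Only 700 units reach the market. On the demand curve, the marginal buyer's willingness to pay at q = 700 is (5668 - 700)/8 = 621.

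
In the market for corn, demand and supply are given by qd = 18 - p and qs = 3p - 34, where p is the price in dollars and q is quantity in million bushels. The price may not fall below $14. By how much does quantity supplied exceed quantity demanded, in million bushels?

Equilibrium: 18 - p = 3p - 34, so 52 = 4p and p* = 13, q* = 5.
Since 14 > 13, the floor is binding.
At p = 14: qd = 18 - 14 = 4 and qs = 3·14 - 34 = 8.
Surplus = qs - qd = 8 - 4 = 4.

4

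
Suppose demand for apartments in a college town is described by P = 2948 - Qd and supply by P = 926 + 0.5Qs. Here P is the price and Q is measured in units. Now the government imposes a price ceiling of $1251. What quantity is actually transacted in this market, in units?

650

Rearranging demand gives Qd = 2948 - P; rearranging supply gives Qs = 2P - 1852. Without the control the market clears where 2948 - P = 2P - 1852, i.e. P* = 1600 and Q* = 1348.
Because the ceiling (1251) lies below the market-clearing price, it is binding.
At P = 1251: Qd = 2948 - 1251 = 1697 and Qs = 2·1251 - 1852 = 650.
The quantity actually transacted is the short side, supply: 650.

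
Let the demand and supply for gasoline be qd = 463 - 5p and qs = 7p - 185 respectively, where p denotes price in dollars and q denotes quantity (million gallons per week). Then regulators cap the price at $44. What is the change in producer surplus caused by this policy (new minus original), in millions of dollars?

Setting quantity demanded equal to quantity supplied, 463 - 5p = 7p - 185, gives p* = 54 and q* = 193.
Since 44 < 54, the ceiling is binding.
At p = 44: qd = 463 - 5·44 = 243 and qs = 7·44 - 185 = 123.
Producer surplus without the control is ½ · (54 - 185/7) · 193 = 37249/14.
With the ceiling, producers sell 123 units at 44, so PS = ½ · (44 - 185/7) · 123 = 15129/14.
Change in producer surplus = 15129/14 - 37249/14 = -1580.

-1580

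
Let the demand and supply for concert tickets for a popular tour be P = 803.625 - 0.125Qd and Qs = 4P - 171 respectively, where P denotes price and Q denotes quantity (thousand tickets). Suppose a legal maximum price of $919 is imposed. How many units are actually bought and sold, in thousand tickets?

2029

Rearranging demand gives Qd = 6429 - 8P. Equilibrium: 6429 - 8P = 4P - 171, so 6600 = 12P and P* = 550, Q* = 2029.
Since 919 is above P* = 550, the ceiling does not bind and the free-market outcome prevails.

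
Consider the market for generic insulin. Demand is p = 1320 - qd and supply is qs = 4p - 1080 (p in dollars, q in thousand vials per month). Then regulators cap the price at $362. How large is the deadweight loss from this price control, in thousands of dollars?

Rearranging demand gives qd = 1320 - p. In a free market, 1320 - p = 4p - 1080 gives the equilibrium p* = 480, q* = 840.
The ceiling of 362 is below the equilibrium price 480, so it binds.
At p = 362: qd = 1320 - 362 = 958 and qs = 4·362 - 1080 = 368.
Quantity traded falls to 368. At q = 368 the demand price is 1320 - 368 = 952 and the supply price is (1080 + 368)/4 = 362.
Deadweight loss = ½ · (952 - 362) · (840 - 368) = ½ · 590 · 472 = 139240.

139240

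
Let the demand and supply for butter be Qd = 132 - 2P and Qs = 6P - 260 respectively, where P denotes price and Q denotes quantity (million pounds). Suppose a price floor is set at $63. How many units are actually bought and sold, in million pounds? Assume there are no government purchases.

6

In a free market, 132 - 2P = 6P - 260 gives the equilibrium P* = 49, Q* = 34.
The floor of 63 is above the equilibrium price 49, so it binds.
At P = 63: Qd = 132 - 2·63 = 6 and Qs = 6·63 - 260 = 118.
The quantity actually transacted is the short side, demand: 6.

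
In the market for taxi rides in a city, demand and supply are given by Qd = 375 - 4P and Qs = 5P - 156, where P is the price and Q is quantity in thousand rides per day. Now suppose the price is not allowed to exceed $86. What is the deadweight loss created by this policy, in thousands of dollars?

Setting quantity demanded equal to quantity supplied, 375 - 4P = 5P - 156, gives P* = 59 and Q* = 139.
The ceiling of 86 is above the equilibrium price 59, so it is not binding; the market clears at P* = 59, Q* = 139.
Since the control does not bind, no trades are prevented and deadweight loss is zero.

0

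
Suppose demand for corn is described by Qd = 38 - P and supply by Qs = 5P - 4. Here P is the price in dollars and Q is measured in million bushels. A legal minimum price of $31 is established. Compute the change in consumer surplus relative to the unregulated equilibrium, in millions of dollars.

-456

In a free market, 38 - P = 5P - 4 gives the equilibrium P* = 7, Q* = 31.
The floor of 31 is above the equilibrium price 7, so it binds.
At P = 31: Qd = 38 - 31 = 7 and Qs = 5·31 - 4 = 151.
Consumer surplus without the control is ½ · (38 - 7) · 31 = 480.5.
With the floor, consumers buy 7 units at 31, so CS = ½ · (38 - 31) · 7 = 24.5.
Change in consumer surplus = 24.5 - 480.5 = -456.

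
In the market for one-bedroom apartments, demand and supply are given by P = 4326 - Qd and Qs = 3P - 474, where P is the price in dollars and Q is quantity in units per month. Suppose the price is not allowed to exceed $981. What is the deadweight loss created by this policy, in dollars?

Rearranging demand gives Qd = 4326 - P. Equilibrium: 4326 - P = 3P - 474, so 4800 = 4P and P* = 1200, Q* = 3126.
Because the ceiling (981) lies below the market-clearing price, it is binding.
At P = 981: Qd = 4326 - 981 = 3345 and Qs = 3·981 - 474 = 2469.
Quantity traded falls to 2469. At Q = 2469 the demand price is 4326 - 2469 = 1857 and the supply price is (474 + 2469)/3 = 981.
Deadweight loss = ½ · (1857 - 981) · (3126 - 2469) = ½ · 876 · 657 = 287766.

287766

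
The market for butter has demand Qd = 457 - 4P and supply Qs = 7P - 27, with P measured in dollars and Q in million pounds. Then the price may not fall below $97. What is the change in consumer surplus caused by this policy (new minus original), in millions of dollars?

-9275

Equilibrium: 457 - 4P = 7P - 27, so 484 = 11P and P* = 44, Q* = 281.
Since 97 > 44, the floor is binding.
At P = 97: Qd = 457 - 4·97 = 69 and Qs = 7·97 - 27 = 652.
Consumer surplus without the control is ½ · (114.25 - 44) · 281 = 9870.125.
With the floor, consumers buy 69 units at 97, so CS = ½ · (114.25 - 97) · 69 = 595.125.
Change in consumer surplus = 595.125 - 9870.125 = -9275.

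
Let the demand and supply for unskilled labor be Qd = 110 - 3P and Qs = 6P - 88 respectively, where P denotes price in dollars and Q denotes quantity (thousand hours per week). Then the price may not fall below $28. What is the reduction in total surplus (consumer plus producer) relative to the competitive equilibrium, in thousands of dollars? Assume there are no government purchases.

In a free market, 110 - 3P = 6P - 88 gives the equilibrium P* = 22, Q* = 44.
Since 28 > 22, the floor is binding.
At P = 28: Qd = 110 - 3·28 = 26 and Qs = 6·28 - 88 = 80.
Quantity traded falls to 26. At Q = 26 the demand price is (110 - 26)/3 = 28 and the supply price is (88 + 26)/6 = 19.
Deadweight loss = ½ · (28 - 19) · (44 - 26) = ½ · 9 · 18 = 81.

81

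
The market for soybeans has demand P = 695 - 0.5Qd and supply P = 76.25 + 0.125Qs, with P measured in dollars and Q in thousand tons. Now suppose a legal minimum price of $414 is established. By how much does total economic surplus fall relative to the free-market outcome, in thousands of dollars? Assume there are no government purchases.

Rearranging demand gives Qd = 1390 - 2P; rearranging supply gives Qs = 8P - 610. Equilibrium: 1390 - 2P = 8P - 610, so 2000 = 10P and P* = 200, Q* = 990.
Because the floor (414) lies above the market-clearing price, it is binding.
At P = 414: Qd = 1390 - 2·414 = 562 and Qs = 8·414 - 610 = 2702.
Quantity traded falls to 562. At Q = 562 the demand price is (1390 - 562)/2 = 414 and the supply price is (610 + 562)/8 = 146.5.
Deadweight loss = ½ · (414 - 146.5) · (990 - 562) = ½ · 267.5 · 428 = 57245.

57245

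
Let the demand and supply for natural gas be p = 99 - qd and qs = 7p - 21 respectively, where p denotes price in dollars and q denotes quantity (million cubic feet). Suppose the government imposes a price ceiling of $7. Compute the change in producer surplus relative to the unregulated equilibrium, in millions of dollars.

-448

Rearranging demand gives qd = 99 - p. Equilibrium: 99 - p = 7p - 21, so 120 = 8p and p* = 15, q* = 84.
Because the ceiling (7) lies below the market-clearing price, it is binding.
At p = 7: qd = 99 - 7 = 92 and qs = 7·7 - 21 = 28.
Producer surplus without the control is ½ · (15 - 3) · 84 = 504.
With the ceiling, producers sell 28 units at 7, so PS = ½ · (7 - 3) · 28 = 56.
Change in producer surplus = 56 - 504 = -448.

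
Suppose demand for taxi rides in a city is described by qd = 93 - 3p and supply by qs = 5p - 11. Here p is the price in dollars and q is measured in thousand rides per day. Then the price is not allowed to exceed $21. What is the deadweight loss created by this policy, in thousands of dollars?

0

Equilibrium: 93 - 3p = 5p - 11, so 104 = 8p and p* = 13, q* = 54.
Since 21 is above p* = 13, the ceiling does not bind and the free-market outcome prevails.
Since the control does not bind, no trades are prevented and deadweight loss is zero.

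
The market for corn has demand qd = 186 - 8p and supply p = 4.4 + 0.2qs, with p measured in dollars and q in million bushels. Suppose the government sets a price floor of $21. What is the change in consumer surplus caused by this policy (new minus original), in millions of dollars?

Rearranging supply gives qs = 5p - 22. Without the control the market clears where 186 - 8p = 5p - 22, i.e. p* = 16 and q* = 58.
The floor of 21 is above the equilibrium price 16, so it binds.
At p = 21: qd = 186 - 8·21 = 18 and qs = 5·21 - 22 = 83.
Consumer surplus without the control is ½ · (23.25 - 16) · 58 = 210.25.
With the floor, consumers buy 18 units at 21, so CS = ½ · (23.25 - 21) · 18 = 20.25.
Change in consumer surplus = 20.25 - 210.25 = -190.

-190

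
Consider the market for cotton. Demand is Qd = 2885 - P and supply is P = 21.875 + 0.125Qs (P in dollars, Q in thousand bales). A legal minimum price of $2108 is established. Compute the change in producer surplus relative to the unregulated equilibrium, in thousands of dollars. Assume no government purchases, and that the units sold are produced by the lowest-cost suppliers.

1178372

Rearranging supply gives Qs = 8P - 175. Setting quantity demanded equal to quantity supplied, 2885 - P = 8P - 175, gives P* = 340 and Q* = 2545.
Since 2108 > 340, the floor is binding.
At P = 2108: Qd = 2885 - 2108 = 777 and Qs = 8·2108 - 175 = 16689.
Producer surplus without the control is ½ · (340 - 21.875) · 2545 = 404814.0625.
With the floor, 777 units are sold at 2108. The supply price at Q = 777 is 119, so PS = ½ · [(2108 - 21.875) + (2108 - 119)] · 777 = 1583186.0625.
Change in producer surplus = 1583186.0625 - 404814.0625 = 1178372.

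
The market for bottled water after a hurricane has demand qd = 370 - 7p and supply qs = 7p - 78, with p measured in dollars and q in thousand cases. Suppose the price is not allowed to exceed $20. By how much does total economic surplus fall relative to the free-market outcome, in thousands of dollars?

Setting quantity demanded equal to quantity supplied, 370 - 7p = 7p - 78, gives p* = 32 and q* = 146.
Since 20 < 32, the ceiling is binding.
At p = 20: qd = 370 - 7·20 = 230 and qs = 7·20 - 78 = 62.
Quantity traded falls to 62. At q = 62 the demand price is (370 - 62)/7 = 44 and the supply price is (78 + 62)/7 = 20.
Deadweight loss = ½ · (44 - 20) · (146 - 62) = ½ · 24 · 84 = 1008.

1008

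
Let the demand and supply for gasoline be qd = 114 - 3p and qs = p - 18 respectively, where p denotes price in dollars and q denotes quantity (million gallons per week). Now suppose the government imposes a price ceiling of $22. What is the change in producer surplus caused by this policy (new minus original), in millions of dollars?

Equilibrium: 114 - 3p = p - 18, so 132 = 4p and p* = 33, q* = 15.
Because the ceiling (22) lies below the market-clearing price, it is binding.
At p = 22: qd = 114 - 3·22 = 48 and qs = 22 - 18 = 4.
Producer surplus without the control is ½ · (33 - 18) · 15 = 112.5.
With the ceiling, producers sell 4 units at 22, so PS = ½ · (22 - 18) · 4 = 8.
Change in producer surplus = 8 - 112.5 = -104.5.

-104.5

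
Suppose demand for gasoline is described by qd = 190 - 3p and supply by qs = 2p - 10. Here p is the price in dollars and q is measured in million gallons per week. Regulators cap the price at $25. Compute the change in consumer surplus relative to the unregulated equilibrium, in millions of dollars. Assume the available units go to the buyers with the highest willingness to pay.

450

Setting quantity demanded equal to quantity supplied, 190 - 3p = 2p - 10, gives p* = 40 and q* = 70.
Because the ceiling (25) lies below the market-clearing price, it is binding.
At p = 25: qd = 190 - 3·25 = 115 and qs = 2·25 - 10 = 40.
Consumer surplus without the control is ½ · (190/3 - 40) · 70 = 2450/3.
With the ceiling, 40 units are sold at 25 (assume they go to the highest-value buyers). The demand price at q = 40 is 50, so CS = ½ · [(190/3 - 25) + (50 - 25)] · 40 = 3800/3.
Change in consumer surplus = 3800/3 - 2450/3 = 450.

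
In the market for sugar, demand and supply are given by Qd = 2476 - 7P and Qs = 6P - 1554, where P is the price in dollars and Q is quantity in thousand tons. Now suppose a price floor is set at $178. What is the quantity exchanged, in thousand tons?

306

Equilibrium: 2476 - 7P = 6P - 1554, so 4030 = 13P and P* = 310, Q* = 306.
Since 178 is below P* = 310, the floor does not bind and the free-market outcome prevails.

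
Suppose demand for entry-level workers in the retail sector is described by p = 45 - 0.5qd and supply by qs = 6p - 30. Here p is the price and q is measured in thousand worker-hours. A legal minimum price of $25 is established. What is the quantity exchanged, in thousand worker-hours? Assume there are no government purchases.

40

Rearranging demand gives qd = 90 - 2p. Equilibrium: 90 - 2p = 6p - 30, so 120 = 8p and p* = 15, q* = 60.
Since 25 > 15, the floor is binding.
At p = 25: qd = 90 - 2·25 = 40 and qs = 6·25 - 30 = 120.
The quantity actually transacted is the short side, demand: 40.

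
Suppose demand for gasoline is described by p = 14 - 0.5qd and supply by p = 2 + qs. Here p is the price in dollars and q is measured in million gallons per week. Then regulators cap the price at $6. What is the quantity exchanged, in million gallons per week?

Rearranging demand gives qd = 28 - 2p; rearranging supply gives qs = p - 2. Setting quantity demanded equal to quantity supplied, 28 - 2p = p - 2, gives p* = 10 and q* = 8.
Because the ceiling (6) lies below the market-clearing price, it is binding.
At p = 6: qd = 28 - 2·6 = 16 and qs = 6 - 2 = 4.
The quantity actually transacted is the short side, supply: 4.

4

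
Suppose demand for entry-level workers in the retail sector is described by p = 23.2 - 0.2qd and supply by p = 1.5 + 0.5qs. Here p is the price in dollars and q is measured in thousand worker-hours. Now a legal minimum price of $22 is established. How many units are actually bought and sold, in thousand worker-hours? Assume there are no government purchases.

6

Rearranging demand gives qd = 116 - 5p; rearranging supply gives qs = 2p - 3. In a free market, 116 - 5p = 2p - 3 gives the equilibrium p* = 17, q* = 31.
Because the floor (22) lies above the market-clearing price, it is binding.
At p = 22: qd = 116 - 5·22 = 6 and qs = 2·22 - 3 = 41.
The quantity actually transacted is the short side, demand: 6.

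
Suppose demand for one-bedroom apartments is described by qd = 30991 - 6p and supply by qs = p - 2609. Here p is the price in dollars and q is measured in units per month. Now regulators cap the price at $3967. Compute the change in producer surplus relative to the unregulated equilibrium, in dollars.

-1478158.5

Setting quantity demanded equal to quantity supplied, 30991 - 6p = p - 2609, gives p* = 4800 and q* = 2191.
Because the ceiling (3967) lies below the market-clearing price, it is binding.
At p = 3967: qd = 30991 - 6·3967 = 7189 and qs = 3967 - 2609 = 1358.
Producer surplus without the control is ½ · (4800 - 2609) · 2191 = 2400240.5.
With the ceiling, producers sell 1358 units at 3967, so PS = ½ · (3967 - 2609) · 1358 = 922082.
Change in producer surplus = 922082 - 2400240.5 = -1478158.5.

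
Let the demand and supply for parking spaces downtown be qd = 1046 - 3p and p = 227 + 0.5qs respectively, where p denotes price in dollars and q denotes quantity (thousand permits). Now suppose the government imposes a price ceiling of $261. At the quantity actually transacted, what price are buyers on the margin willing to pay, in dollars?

Rearranging supply gives qs = 2p - 454. Equilibrium: 1046 - 3p = 2p - 454, so 1500 = 5p and p* = 300, q* = 146.
Because the ceiling (261) lies below the market-clearing price, it is binding.
At p = 261: qd = 1046 - 3·261 = 263 and qs = 2·261 - 454 = 68.
Only 68 units reach the market. On the demand curve, the marginal buyer's willingness to pay at q = 68 is (1046 - 68)/3 = 326.

326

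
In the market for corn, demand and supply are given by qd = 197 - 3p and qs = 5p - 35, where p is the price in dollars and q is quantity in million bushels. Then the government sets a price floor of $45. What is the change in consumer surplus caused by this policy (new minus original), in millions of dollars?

-1376

Equilibrium: 197 - 3p = 5p - 35, so 232 = 8p and p* = 29, q* = 110.
Since 45 > 29, the floor is binding.
At p = 45: qd = 197 - 3·45 = 62 and qs = 5·45 - 35 = 190.
Consumer surplus without the control is ½ · (197/3 - 29) · 110 = 6050/3.
With the floor, consumers buy 62 units at 45, so CS = ½ · (197/3 - 45) · 62 = 1922/3.
Change in consumer surplus = 1922/3 - 6050/3 = -1376.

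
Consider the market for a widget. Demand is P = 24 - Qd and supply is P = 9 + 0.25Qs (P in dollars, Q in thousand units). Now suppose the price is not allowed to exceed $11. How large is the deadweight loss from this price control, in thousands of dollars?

Rearranging demand gives Qd = 24 - P; rearranging supply gives Qs = 4P - 36. In a free market, 24 - P = 4P - 36 gives the equilibrium P* = 12, Q* = 12.
The ceiling of 11 is below the equilibrium price 12, so it binds.
At P = 11: Qd = 24 - 11 = 13 and Qs = 4·11 - 36 = 8.
Quantity traded falls to 8. At Q = 8 the demand price is 24 - 8 = 16 and the supply price is (36 + 8)/4 = 11.
Deadweight loss = ½ · (16 - 11) · (12 - 8) = ½ · 5 · 4 = 10.

10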